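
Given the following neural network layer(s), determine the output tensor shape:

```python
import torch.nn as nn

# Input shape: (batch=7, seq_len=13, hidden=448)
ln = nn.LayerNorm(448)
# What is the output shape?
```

Input: (7, 13, 448) -> Output: (7, 13, 448)

Answer: (7, 13, 448)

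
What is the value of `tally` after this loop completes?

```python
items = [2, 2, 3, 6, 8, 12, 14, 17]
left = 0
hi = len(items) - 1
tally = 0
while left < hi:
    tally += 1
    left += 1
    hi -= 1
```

Iterations until pointers meet (list length 8)
`tally` takes the values: 0 → 1 → 2 → 3 → 4

Answer: 4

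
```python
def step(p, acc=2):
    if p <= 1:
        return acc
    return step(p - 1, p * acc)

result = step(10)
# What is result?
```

Accumulator trace (n, acc): (10, 2) -> (9, 20) -> (8, 180) -> (7, 1440) -> (6, 10080) -> (5, 60480) -> (4, 302400) -> (3, 1209600) -> (2, 3628800) -> (1, 7257600) -> return 7257600

Answer: 7257600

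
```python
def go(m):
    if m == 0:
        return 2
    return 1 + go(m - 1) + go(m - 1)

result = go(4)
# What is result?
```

go(m) = 1 + 2·go(m-1), go(0)=2. Closed form: (2+1)·2^4 - 1 = 47.

Answer: 47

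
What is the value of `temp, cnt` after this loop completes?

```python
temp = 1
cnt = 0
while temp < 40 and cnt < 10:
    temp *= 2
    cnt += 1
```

Double until >= 40 or 10 iterations
`temp, cnt` takes the values: (1, 0) → (2, 0) → (2, 1) → (4, 1) → (4, 2) → (8, 2) → (8, 3) → (16, 3) → (16, 4) → (32, 4) → (32, 5) → (64, 5) → (64, 6)

Answer: 64, 6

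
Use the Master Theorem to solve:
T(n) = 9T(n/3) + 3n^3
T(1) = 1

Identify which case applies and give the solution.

a=9, b=3, f(n)=3n^3. log_3(9) = 2. Since c=3 > 2 and the regularity condition holds (9(n/3)^3 = (9/3^3)n^3 with 9/3^3 < 1), Case 3 applies: T(n) = Θ(f(n)) = O(n^3).

Answer: O(n^3) - Case 3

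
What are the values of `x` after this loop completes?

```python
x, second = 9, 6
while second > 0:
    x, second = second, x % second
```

GCD of 9 and 6
`x` takes the values: 9 → 6 → 3

Answer: 3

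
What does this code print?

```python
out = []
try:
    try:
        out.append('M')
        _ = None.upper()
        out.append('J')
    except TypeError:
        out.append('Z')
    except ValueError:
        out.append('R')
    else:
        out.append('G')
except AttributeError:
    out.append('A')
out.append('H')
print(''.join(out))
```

Execution trace: 'M' (inner try body) → 'A' (outer except AttributeError) → 'H' (after the try/except). Output: MAH

Answer: MAH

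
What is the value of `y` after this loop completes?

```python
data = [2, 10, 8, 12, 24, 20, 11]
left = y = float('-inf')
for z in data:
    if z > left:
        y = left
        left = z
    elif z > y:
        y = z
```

Second largest (with repeats) in [2, 10, 8, 12, 24, 20, 11]
`y` takes the values: -inf → 2 → 8 → 10 → 12 → 20

Answer: 20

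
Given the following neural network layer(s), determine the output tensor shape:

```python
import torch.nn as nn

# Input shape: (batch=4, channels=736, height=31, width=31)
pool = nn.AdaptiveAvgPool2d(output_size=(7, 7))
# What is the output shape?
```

Input: (4, 736, 31, 31) -> Output: (4, 736, 7, 7)

Answer: (4, 736, 7, 7)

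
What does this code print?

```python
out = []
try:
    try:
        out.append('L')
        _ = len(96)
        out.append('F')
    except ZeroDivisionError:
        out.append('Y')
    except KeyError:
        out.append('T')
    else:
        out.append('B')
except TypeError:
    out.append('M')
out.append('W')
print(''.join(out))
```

Execution trace: 'L' (try body) → 'M' (outer except TypeError) → 'W' (after the try/except). Output: LMW

Answer: LMW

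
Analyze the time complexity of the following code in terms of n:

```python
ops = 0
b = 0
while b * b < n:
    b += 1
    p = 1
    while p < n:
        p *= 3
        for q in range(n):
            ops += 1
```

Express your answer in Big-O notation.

Each loop level contributes: √n × log n × n. Multiplying the contributions gives O(n√n log n).

Answer: O(n√n log n)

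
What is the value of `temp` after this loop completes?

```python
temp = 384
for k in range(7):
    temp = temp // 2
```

Halve 7 times: 384 // 2^7 = 3
`temp` takes the values: 384 → 192 → 96 → 48 → 24 → 12 → 6 → 3

Answer: 3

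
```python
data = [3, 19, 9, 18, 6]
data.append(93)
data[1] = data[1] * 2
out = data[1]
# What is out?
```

Trace:
`data = [3, 19, 9, 18, 6]` → data = [3, 19, 9, 18, 6]
`data.append(93)` → data = [3, 19, 9, 18, 6, 93]
`data[1] = data[1] * 2` → data = [3, 38, 9, 18, 6, 93]
`out = data[1]` → out = 38
So out = 38

Answer: 38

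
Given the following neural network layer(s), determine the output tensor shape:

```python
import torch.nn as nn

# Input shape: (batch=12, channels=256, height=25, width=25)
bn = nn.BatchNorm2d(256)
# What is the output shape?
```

Input: (12, 256, 25, 25) -> Output: (12, 256, 25, 25)

Answer: (12, 256, 25, 25)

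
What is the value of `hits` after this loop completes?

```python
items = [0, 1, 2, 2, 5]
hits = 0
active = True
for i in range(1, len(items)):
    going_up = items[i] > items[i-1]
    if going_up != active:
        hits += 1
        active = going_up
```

Count direction changes in [0, 1, 2, 2, 5]
`hits` takes the values: 0 → 1 → 2

Answer: 2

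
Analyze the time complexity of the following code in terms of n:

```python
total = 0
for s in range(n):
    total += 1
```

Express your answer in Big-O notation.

Each loop level contributes: n. Multiplying the contributions gives O(n).

Answer: O(n)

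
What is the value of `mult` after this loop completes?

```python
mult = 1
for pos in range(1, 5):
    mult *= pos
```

4! = 24
`mult` takes the values: 1 → 2 → 6 → 24

Answer: 24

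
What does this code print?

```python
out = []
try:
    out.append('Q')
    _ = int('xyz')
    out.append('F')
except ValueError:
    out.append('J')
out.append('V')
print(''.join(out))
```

Execution trace: 'Q' (try body) → 'J' (except ValueError) → 'V' (after the try/except). Output: QJV

Answer: QJV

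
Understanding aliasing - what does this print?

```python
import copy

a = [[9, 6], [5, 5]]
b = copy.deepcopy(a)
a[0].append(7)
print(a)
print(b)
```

Key concept: deep copy is fully independent.
Step by step:
`a = [[9, 6], [5, 5]]` → a = [[9, 6], [5, 5]]
`b = copy.deepcopy(a)` → b = [[9, 6], [5, 5]]
`a[0].append(7)` → a = [[9, 6, 7], [5, 5]]
`print(a)` → prints [[9, 6, 7], [5, 5]]
`print(b)` → prints [[9, 6], [5, 5]]

Answer:
[[9, 6, 7], [5, 5]]
[[9, 6], [5, 5]]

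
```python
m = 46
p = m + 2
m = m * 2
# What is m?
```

Trace:
`m = 46` → m = 46
`p = m + 2` → p = 48
`m = m * 2` → m = 92
So m = 92

Answer: 92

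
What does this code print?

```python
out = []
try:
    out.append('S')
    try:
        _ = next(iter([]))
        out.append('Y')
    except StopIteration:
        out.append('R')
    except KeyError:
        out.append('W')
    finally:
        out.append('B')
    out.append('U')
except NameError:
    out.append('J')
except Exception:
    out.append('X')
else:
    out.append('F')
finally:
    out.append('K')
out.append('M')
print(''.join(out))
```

Execution trace: 'S' (try body) → 'R' (inner except StopIteration) → 'B' (inner finally) → 'U' (try body, no exception) → 'F' (else) → 'K' (finally) → 'M' (after the try/except). Output: SRBUFKM

Answer: SRBUFKM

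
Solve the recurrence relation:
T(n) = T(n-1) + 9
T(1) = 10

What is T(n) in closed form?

Unrolling: T(n) = T(1) + 9·(n-1) = 10 + 9(n-1) = 9n + 1.

Answer: T(n) = 9n + 1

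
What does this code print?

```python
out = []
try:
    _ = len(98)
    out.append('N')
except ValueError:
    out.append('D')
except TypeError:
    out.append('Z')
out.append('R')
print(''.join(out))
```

Execution trace: 'Z' (except TypeError) → 'R' (after the try/except). Output: ZR

Answer: ZR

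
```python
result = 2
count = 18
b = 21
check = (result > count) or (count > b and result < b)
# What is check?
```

Trace:
`result = 2` → result = 2
`count = 18` → count = 18
`b = 21` → b = 21
`check = (result > count) or (count > b and result < b)` → check = False
So check = False

Answer: False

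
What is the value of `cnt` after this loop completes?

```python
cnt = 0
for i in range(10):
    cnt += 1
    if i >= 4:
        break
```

Loop breaks when i reaches 4, cnt is 5
`cnt` takes the values: 0 → 1 → 2 → 3 → 4 → 5

Answer: 5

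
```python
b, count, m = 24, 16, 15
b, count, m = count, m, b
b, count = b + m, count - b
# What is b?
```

Trace:
`b, count, m = 24, 16, 15` → b = 24; count = 16; m = 15
`b, count, m = count, m, b` → b = 16; count = 15; m = 24
`b, count = b + m, count - b` → b = 40; count = -1
So b = 40

Answer: 40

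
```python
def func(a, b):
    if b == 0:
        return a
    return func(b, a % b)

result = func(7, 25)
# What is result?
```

func(7, 25) -> func(25, 7) -> func(7, 4) -> func(4, 3) -> func(3, 1) -> func(1, 0) -> 1

Answer: 1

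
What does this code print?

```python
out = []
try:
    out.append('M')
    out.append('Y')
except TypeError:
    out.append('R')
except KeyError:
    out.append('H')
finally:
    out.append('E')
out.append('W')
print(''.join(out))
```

Execution trace: 'M' (try body) → 'Y' (try body, no exception) → 'E' (finally) → 'W' (after the try/except). Output: MYEW

Answer: MYEW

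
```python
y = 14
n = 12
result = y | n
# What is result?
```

Trace:
`y = 14` → y = 14
`n = 12` → n = 12
`result = y | n` → result = 14
So result = 14

Answer: 14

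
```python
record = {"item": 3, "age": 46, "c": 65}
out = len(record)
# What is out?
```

Trace:
`record = {"item": 3, "age": 46, "c": 65}` → record = {'item': 3, 'age': 46, 'c': 65}
`out = len(record)` → out = 3
So out = 3

Answer: 3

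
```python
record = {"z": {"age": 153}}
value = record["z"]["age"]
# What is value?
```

Trace:
`record = {"z": {"age": 153}}` → record = {'z': {'age': 153}}
`value = record["z"]["age"]` → value = 153
So value = 153

Answer: 153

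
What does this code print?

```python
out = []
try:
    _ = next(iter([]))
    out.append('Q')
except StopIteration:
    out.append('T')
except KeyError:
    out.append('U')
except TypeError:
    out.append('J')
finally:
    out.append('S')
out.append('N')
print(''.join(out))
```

Execution trace: 'T' (except StopIteration) → 'S' (finally) → 'N' (after the try/except). Output: TSN

Answer: TSN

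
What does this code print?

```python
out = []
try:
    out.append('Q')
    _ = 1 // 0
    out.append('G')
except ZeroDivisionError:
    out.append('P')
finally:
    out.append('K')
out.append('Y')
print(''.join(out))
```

Execution trace: 'Q' (try body) → 'P' (except ZeroDivisionError) → 'K' (finally) → 'Y' (after the try/except). Output: QPKY

Answer: QPKY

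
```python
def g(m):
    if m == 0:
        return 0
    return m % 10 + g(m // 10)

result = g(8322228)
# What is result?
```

Sum of digits of 8322228: 8 + 2 + 2 + 2 + 2 + 3 + 8 = 27

Answer: 27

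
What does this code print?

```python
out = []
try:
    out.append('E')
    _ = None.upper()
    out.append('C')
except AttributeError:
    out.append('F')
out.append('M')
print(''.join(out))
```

Execution trace: 'E' (try body) → 'F' (except AttributeError) → 'M' (after the try/except). Output: EFM

Answer: EFM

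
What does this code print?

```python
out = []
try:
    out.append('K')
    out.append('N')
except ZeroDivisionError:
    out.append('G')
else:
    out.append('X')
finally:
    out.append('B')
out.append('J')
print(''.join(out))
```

Execution trace: 'K' (try body) → 'N' (try body, no exception) → 'X' (else) → 'B' (finally) → 'J' (after the try/except). Output: KNXBJ

Answer: KNXBJ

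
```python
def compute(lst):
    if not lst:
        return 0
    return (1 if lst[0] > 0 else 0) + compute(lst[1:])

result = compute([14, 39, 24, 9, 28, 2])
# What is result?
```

Count of positive elements in [14, 39, 24, 9, 28, 2] = 6

Answer: 6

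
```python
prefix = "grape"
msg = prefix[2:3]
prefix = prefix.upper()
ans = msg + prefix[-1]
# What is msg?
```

Trace:
`prefix = "grape"` → prefix = 'grape'
`msg = prefix[2:3]` → msg = 'a'
`prefix = prefix.upper()` → prefix = 'GRAPE'
`ans = msg + prefix[-1]` → ans = 'aE'
So msg = 'a'

Answer: 'a'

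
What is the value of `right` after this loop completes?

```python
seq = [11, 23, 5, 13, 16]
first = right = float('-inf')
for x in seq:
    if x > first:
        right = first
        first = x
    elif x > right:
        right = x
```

Second largest (with repeats) in [11, 23, 5, 13, 16]
`right` takes the values: -inf → 11 → 13 → 16

Answer: 16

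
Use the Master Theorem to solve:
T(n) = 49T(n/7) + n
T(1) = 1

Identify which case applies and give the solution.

a=49, b=7, f(n)=n. log_7(49) = 2. Since c=1 < 2, Case 1 applies: T(n) = Θ(n^log_b(a)) = O(n^2).

Answer: O(n^2) - Case 1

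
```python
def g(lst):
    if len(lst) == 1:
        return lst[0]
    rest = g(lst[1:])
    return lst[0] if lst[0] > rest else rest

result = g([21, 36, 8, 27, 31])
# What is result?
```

Recursive max over [21, 36, 8, 27, 31] = 36

Answer: 36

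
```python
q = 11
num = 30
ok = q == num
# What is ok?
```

Trace:
`q = 11` → q = 11
`num = 30` → num = 30
`ok = q == num` → ok = False
So ok = False

Answer: False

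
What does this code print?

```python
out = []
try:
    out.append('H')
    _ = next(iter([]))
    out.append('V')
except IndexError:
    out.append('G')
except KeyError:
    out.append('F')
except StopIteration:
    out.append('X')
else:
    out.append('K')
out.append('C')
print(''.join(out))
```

Execution trace: 'H' (try body) → 'X' (except StopIteration) → 'C' (after the try/except). Output: HXC

Answer: HXC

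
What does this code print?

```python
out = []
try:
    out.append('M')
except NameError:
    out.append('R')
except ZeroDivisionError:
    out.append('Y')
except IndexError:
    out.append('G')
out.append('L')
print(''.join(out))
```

Execution trace: 'M' (try body, no exception) → 'L' (after the try/except). Output: ML

Answer: ML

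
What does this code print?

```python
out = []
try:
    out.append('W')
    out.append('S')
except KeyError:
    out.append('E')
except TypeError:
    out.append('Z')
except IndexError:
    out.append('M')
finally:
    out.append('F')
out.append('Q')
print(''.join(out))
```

Execution trace: 'W' (try body) → 'S' (try body, no exception) → 'F' (finally) → 'Q' (after the try/except). Output: WSFQ

Answer: WSFQ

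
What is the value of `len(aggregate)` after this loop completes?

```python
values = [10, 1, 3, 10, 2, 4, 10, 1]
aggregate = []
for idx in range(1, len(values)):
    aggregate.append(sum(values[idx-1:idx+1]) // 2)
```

Number of 2-element averages
`aggregate` takes the values: [] → [5] → [5, 2] → [5, 2, 6] → [5, 2, 6, 6] → [5, 2, 6, 6, 3] → [5, 2, 6, 6, 3, 7] → [5, 2, 6, 6, 3, 7, 5]
So `len(aggregate)` = 7

Answer: 7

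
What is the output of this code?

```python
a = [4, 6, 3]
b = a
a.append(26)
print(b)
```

Key concept: basic list aliasing.
Step by step:
`a = [4, 6, 3]` → a = [4, 6, 3]
`b = a` → b = [4, 6, 3] (same object as a)
`a.append(26)` → a = [4, 6, 3, 26] (same object as b); b = [4, 6, 3, 26] (same object as a)
`print(b)` → prints [4, 6, 3, 26]

Answer: [4, 6, 3, 26]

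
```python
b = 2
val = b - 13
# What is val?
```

Trace:
`b = 2` → b = 2
`val = b - 13` → val = -11
So val = -11

Answer: -11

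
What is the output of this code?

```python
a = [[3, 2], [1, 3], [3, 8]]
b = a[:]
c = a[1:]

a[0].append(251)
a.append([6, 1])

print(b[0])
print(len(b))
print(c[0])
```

Key concept: slice with nested mutation.
Step by step:
`a = [[3, 2], [1, 3], [3, 8]]` → a = [[3, 2], [1, 3], [3, 8]]
`b = a[:]` → b = [[3, 2], [1, 3], [3, 8]]
`c = a[1:]` → c = [[1, 3], [3, 8]]
`a[0].append(251)` → a = [[3, 2, 251], [1, 3], [3, 8]]; b = [[3, 2, 251], [1, 3], [3, 8]]
`a.append([6, 1])` → a = [[3, 2, 251], [1, 3], [3, 8], [6, 1]]
`print(b[0])` → prints [3, 2, 251]
`print(len(b))` → prints 3
`print(c[0])` → prints [1, 3]

Answer:
[3, 2, 251]
3
[1, 3]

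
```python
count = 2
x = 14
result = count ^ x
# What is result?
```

Trace:
`count = 2` → count = 2
`x = 14` → x = 14
`result = count ^ x` → result = 12
So result = 12

Answer: 12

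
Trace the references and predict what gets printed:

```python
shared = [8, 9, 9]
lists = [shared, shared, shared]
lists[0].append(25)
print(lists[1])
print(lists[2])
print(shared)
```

Key concept: list of same reference.
Step by step:
`shared = [8, 9, 9]` → shared = [8, 9, 9]
`lists = [shared, shared, shared]` → lists = [[8, 9, 9], [8, 9, 9], [8, 9, 9]]
`lists[0].append(25)` → shared = [8, 9, 9, 25]; lists = [[8, 9, 9, 25], [8, 9, 9, 25], [8, 9, 9, 25]]
`print(lists[1])` → prints [8, 9, 9, 25]
`print(lists[2])` → prints [8, 9, 9, 25]
`print(shared)` → prints [8, 9, 9, 25]

Answer:
[8, 9, 9, 25]
[8, 9, 9, 25]
[8, 9, 9, 25]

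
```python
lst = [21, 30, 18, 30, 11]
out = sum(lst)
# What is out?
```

Trace:
`lst = [21, 30, 18, 30, 11]` → lst = [21, 30, 18, 30, 11]
`out = sum(lst)` → out = 110
So out = 110

Answer: 110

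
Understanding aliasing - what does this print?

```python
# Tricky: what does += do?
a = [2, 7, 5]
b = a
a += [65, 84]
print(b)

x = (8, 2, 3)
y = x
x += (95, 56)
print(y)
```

Key concept: += behavior differs for mutable vs immutable.
Step by step:
`a = [2, 7, 5]` → a = [2, 7, 5]
`b = a` → b = [2, 7, 5] (same object as a)
`a += [65, 84]` → a = [2, 7, 5, 65, 84] (same object as b); b = [2, 7, 5, 65, 84] (same object as a)
`print(b)` → prints [2, 7, 5, 65, 84]
`x = (8, 2, 3)` → x = (8, 2, 3)
`y = x` → y = (8, 2, 3)
`x += (95, 56)` → x = (8, 2, 3, 95, 56)
`print(y)` → prints (8, 2, 3)

Answer:
[2, 7, 5, 65, 84]
(8, 2, 3)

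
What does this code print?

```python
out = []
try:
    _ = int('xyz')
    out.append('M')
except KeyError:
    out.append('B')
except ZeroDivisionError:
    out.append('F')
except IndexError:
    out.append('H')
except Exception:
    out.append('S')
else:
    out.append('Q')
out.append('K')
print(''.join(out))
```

Execution trace: 'S' (except Exception) → 'K' (after the try/except). Output: SK

Answer: SK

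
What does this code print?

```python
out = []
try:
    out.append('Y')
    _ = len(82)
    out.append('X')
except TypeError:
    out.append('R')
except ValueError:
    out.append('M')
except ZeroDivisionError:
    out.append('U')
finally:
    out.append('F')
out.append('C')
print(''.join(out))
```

Execution trace: 'Y' (try body) → 'R' (except TypeError) → 'F' (finally) → 'C' (after the try/except). Output: YRFC

Answer: YRFC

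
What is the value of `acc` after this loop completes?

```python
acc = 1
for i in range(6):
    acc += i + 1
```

Start at 1, add 1 to 6 = 22
`acc` takes the values: 1 → 2 → 4 → 7 → 11 → 16 → 22

Answer: 22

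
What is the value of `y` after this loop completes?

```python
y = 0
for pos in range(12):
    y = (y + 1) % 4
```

Increment mod 4, 12 times = 0
`y` takes the values: 0 → 1 → 2 → 3 → 0 → 1 → 2 → 3 → 0 → 1 → 2 → 3 → 0

Answer: 0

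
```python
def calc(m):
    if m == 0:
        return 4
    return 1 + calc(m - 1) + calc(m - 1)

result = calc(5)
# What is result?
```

calc(m) = 1 + 2·calc(m-1), calc(0)=4. Closed form: (4+1)·2^5 - 1 = 159.

Answer: 159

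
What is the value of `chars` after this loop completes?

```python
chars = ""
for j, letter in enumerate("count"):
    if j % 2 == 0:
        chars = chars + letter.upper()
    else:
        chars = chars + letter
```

Uppercase even positions in 'count'
`chars` takes the values: "" → "C" → "Co" → "CoU" → "CoUn" → "CoUnT"

Answer: "CoUnT"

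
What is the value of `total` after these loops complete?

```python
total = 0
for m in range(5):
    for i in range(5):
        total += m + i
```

Sum of all m+i for m,i in 5x5
`total` takes the values: 0 → 1 → 3 → 6 → 10 → 11 → 13 → 16 → 20 → 25 → 27 → 30 → 34 → 39 → 45 → 48 → 52 → 57 → 63 → 70 → 74 → 79 → 85 → 92 → 100

Answer: 100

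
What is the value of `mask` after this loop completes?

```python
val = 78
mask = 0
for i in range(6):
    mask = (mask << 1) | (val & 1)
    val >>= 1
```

Reverse lowest 6 bits of 78
`mask` takes the values: 0 → 1 → 3 → 7 → 14 → 28

Answer: 28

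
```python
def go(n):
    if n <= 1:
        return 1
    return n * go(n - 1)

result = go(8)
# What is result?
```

go(8) = 8 * 7 * 6 * 5 * 4 * 3 * 2 * 1 = 40320

Answer: 40320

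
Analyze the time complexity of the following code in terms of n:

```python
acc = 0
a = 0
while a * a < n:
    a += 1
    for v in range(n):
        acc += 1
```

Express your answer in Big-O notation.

Each loop level contributes: √n × n. Multiplying the contributions gives O(n√n).

Answer: O(n√n)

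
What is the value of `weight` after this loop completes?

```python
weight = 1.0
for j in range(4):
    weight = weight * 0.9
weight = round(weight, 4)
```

Exponential decay: 1.0 * 0.9^4
`weight` takes the values: 1.0 → 0.9 → 0.81 → 0.729 → 0.6561

Answer: 0.6561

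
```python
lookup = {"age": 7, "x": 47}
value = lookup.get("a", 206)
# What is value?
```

Trace:
`lookup = {"age": 7, "x": 47}` → lookup = {'age': 7, 'x': 47}
`value = lookup.get("a", 206)` → value = 206
So value = 206

Answer: 206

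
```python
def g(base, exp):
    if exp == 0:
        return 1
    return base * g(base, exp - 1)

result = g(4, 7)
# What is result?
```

g(4, 7) = 4 * 4 * 4 * 4 * 4 * 4 * 4 = 16384

Answer: 16384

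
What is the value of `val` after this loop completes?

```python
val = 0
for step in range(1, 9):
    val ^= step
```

XOR of 1 to 8
`val` takes the values: 0 → 1 → 3 → 0 → 4 → 1 → 7 → 0 → 8

Answer: 8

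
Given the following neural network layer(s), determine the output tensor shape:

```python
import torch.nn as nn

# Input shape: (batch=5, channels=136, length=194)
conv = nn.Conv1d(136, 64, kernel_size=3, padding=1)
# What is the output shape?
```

Input: (5, 136, 194) -> Output: (5, 64, 194)

Answer: (5, 64, 194)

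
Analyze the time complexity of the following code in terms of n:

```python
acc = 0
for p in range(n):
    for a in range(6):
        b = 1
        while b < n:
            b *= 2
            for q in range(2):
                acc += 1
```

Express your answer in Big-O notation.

Each loop level contributes: n × 1 × log n × 1. Multiplying the contributions gives O(n log n).

Answer: O(n log n)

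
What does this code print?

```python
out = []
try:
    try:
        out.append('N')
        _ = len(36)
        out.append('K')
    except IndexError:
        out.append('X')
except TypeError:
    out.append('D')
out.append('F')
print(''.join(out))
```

Execution trace: 'N' (try body) → 'D' (outer except TypeError) → 'F' (after the try/except). Output: NDF

Answer: NDF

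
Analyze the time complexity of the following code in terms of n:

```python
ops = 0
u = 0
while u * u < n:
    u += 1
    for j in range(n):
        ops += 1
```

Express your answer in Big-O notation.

Each loop level contributes: √n × n. Multiplying the contributions gives O(n√n).

Answer: O(n√n)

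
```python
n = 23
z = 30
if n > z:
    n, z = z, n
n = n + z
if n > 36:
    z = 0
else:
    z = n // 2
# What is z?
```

Trace:
`n = 23` → n = 23
`z = 30` → z = 30
`if n > z: ...` → n > z is False → no variable changes
`n = n + z` → n = 53
`if n > 36: ...` → n > 36 is True → z = 0
So z = 0

Answer: 0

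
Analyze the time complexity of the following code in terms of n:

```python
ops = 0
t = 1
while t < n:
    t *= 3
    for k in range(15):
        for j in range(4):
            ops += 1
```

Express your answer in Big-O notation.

Each loop level contributes: log n × 1 × 1. Multiplying the contributions gives O(log n).

Answer: O(log n)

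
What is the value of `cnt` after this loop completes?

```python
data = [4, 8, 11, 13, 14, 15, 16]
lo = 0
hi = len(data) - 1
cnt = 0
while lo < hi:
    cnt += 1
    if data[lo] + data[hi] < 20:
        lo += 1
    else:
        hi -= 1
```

Steps to find pair summing to 20
`cnt` takes the values: 0 → 1 → 2 → 3 → 4 → 5 → 6

Answer: 6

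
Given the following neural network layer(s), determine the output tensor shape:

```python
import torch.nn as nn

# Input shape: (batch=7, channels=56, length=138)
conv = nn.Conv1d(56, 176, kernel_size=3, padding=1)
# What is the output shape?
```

Input: (7, 56, 138) -> Output: (7, 176, 138)

Answer: (7, 176, 138)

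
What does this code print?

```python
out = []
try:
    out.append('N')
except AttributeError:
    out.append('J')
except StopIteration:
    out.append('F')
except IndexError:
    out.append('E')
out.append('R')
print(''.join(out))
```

Execution trace: 'N' (try body, no exception) → 'R' (after the try/except). Output: NR

Answer: NR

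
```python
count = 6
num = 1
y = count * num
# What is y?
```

Trace:
`count = 6` → count = 6
`num = 1` → num = 1
`y = count * num` → y = 6
So y = 6

Answer: 6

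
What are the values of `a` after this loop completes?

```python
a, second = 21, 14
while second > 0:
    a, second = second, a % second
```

GCD of 21 and 14
`a` takes the values: 21 → 14 → 7

Answer: 7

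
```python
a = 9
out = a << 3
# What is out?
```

Trace:
`a = 9` → a = 9
`out = a << 3` → out = 72
So out = 72

Answer: 72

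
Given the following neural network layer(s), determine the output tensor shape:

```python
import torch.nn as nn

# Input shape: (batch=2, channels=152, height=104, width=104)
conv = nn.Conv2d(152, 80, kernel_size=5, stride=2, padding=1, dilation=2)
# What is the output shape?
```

Input: (2, 152, 104, 104) -> Output: (2, 80, 49, 49)

Answer: (2, 80, 49, 49)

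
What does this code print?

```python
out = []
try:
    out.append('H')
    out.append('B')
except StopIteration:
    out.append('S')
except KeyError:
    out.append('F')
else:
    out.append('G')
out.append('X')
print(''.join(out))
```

Execution trace: 'H' (try body) → 'B' (try body, no exception) → 'G' (else) → 'X' (after the try/except). Output: HBGX

Answer: HBGX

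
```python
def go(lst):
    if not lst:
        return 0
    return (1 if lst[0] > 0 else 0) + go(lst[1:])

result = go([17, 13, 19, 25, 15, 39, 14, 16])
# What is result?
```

Count of positive elements in [17, 13, 19, 25, 15, 39, 14, 16] = 8

Answer: 8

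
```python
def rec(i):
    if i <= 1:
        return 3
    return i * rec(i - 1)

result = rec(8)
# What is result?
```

rec(8) = 8 * 7 * 6 * 5 * 4 * 3 * 2 * 3 = 120960

Answer: 120960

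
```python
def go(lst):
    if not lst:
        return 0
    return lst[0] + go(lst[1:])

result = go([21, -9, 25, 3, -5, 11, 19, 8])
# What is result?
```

21 + (-9) + 25 + 3 + (-5) + 11 + 19 + 8 + 0 = 73

Answer: 73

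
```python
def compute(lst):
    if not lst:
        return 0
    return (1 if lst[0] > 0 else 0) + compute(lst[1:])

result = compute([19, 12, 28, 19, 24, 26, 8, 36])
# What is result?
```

Count of positive elements in [19, 12, 28, 19, 24, 26, 8, 36] = 8

Answer: 8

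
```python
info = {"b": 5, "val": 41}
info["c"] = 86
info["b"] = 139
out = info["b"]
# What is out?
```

Trace:
`info = {"b": 5, "val": 41}` → info = {'b': 5, 'val': 41}
`info["c"] = 86` → info = {'b': 5, 'val': 41, 'c': 86}
`info["b"] = 139` → info = {'b': 139, 'val': 41, 'c': 86}
`out = info["b"]` → out = 139
So out = 139

Answer: 139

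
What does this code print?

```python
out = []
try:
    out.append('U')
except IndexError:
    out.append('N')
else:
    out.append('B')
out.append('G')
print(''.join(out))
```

Execution trace: 'U' (try body, no exception) → 'B' (else) → 'G' (after the try/except). Output: UBG

Answer: UBG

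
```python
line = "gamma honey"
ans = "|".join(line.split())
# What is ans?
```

Trace:
`line = "gamma honey"` → line = 'gamma honey'
`ans = "|".join(line.split())` → ans = 'gamma|honey'
So ans = 'gamma|honey'

Answer: 'gamma|honey'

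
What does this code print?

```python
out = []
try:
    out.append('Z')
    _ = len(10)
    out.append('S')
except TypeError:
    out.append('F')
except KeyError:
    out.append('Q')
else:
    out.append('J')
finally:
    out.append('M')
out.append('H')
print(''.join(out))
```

Execution trace: 'Z' (try body) → 'F' (except TypeError) → 'M' (finally) → 'H' (after the try/except). Output: ZFMH

Answer: ZFMH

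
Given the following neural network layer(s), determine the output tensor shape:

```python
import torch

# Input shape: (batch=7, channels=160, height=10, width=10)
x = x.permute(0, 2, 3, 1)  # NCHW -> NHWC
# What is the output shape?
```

Input: (7, 160, 10, 10) -> Output: (7, 10, 10, 160)

Answer: (7, 10, 10, 160)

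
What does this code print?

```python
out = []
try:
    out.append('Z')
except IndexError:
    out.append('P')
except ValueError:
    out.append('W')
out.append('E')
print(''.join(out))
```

Execution trace: 'Z' (try body, no exception) → 'E' (after the try/except). Output: ZE

Answer: ZE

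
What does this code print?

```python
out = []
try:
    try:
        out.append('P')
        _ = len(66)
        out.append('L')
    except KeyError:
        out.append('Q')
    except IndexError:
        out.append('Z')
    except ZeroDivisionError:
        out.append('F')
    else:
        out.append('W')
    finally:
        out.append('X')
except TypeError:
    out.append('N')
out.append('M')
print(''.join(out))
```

Execution trace: 'P' (inner try body) → 'X' (inner finally) → 'N' (outer except TypeError) → 'M' (after the try/except). Output: PXNM

Answer: PXNM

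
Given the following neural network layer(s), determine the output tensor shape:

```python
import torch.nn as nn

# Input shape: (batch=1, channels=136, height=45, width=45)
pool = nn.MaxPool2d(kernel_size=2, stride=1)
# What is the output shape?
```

Input: (1, 136, 45, 45) -> Output: (1, 136, 44, 44)

Answer: (1, 136, 44, 44)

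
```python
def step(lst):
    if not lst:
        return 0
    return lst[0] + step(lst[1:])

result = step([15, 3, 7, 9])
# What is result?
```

15 + 3 + 7 + 9 + 0 = 34

Answer: 34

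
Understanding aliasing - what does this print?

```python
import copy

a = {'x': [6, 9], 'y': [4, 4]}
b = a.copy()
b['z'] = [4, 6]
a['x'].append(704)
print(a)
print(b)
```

Key concept: shallow copy of dict with mutable values.
Step by step:
`a = {'x': [6, 9], 'y': [4, 4]}` → a = {'x': [6, 9], 'y': [4, 4]}
`b = a.copy()` → b = {'x': [6, 9], 'y': [4, 4]}
`b['z'] = [4, 6]` → b = {'x': [6, 9], 'y': [4, 4], 'z': [4, 6]}
`a['x'].append(704)` → a = {'x': [6, 9, 704], 'y': [4, 4]}; b = {'x': [6, 9, 704], 'y': [4, 4], 'z': [4, 6]}
`print(a)` → prints {'x': [6, 9, 704], 'y': [4, 4]}
`print(b)` → prints {'x': [6, 9, 704], 'y': [4, 4], 'z': [4, 6]}

Answer:
{'x': [6, 9, 704], 'y': [4, 4]}
{'x': [6, 9, 704], 'y': [4, 4], 'z': [4, 6]}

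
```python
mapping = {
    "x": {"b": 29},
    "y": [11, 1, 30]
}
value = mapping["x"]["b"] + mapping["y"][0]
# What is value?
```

Trace:
`mapping = { ...` → mapping = {'x': {'b': 29}, 'y': [11, 1, 30]}
`value = mapping["x"]["b"] + mapping["y"][0]` → value = 40
So value = 40

Answer: 40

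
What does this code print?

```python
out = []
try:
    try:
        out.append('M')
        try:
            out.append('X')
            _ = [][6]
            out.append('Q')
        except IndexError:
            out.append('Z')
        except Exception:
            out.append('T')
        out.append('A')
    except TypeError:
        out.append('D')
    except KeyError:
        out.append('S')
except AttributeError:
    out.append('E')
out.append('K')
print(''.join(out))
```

Execution trace: 'M' (try body) → 'X' (inner try body) → 'Z' (inner except IndexError) → 'A' (try body, no exception) → 'K' (after the try/except). Output: MXZAK

Answer: MXZAK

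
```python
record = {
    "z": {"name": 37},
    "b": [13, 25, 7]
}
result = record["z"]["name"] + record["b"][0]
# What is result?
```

Trace:
`record = { ...` → record = {'z': {'name': 37}, 'b': [13, 25, 7]}
`result = record["z"]["name"] + record["b"][0]` → result = 50
So result = 50

Answer: 50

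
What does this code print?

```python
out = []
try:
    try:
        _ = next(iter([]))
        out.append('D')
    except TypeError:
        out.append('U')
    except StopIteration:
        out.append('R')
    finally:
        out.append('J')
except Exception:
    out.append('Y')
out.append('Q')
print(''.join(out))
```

Execution trace: 'R' (inner except StopIteration) → 'J' (inner finally) → 'Q' (after the try/except). Output: RJQ

Answer: RJQ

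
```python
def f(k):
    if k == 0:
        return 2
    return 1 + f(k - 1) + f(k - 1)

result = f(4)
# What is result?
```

f(k) = 1 + 2·f(k-1), f(0)=2. Closed form: (2+1)·2^4 - 1 = 47.

Answer: 47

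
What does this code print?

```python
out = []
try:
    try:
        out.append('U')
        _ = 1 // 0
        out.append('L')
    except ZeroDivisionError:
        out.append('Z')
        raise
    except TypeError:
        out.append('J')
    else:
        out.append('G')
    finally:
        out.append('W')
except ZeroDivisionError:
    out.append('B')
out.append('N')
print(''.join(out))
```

Execution trace: 'U' (inner try body) → 'Z' (inner except ZeroDivisionError) → 'W' (inner finally) → 'B' (outer except ZeroDivisionError) → 'N' (after the try/except). Output: UZWBN

Answer: UZWBN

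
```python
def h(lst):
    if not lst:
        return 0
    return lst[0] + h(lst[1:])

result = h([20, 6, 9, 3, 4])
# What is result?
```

20 + 6 + 9 + 3 + 4 + 0 = 42

Answer: 42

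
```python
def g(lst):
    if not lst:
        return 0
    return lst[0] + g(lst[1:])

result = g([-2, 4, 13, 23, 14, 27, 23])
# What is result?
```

(-2) + 4 + 13 + 23 + 14 + 27 + 23 + 0 = 102

Answer: 102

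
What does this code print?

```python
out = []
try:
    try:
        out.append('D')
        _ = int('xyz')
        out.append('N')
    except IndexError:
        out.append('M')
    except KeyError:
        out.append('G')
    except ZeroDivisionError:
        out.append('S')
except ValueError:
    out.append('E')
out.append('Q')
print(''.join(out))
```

Execution trace: 'D' (try body) → 'E' (outer except ValueError) → 'Q' (after the try/except). Output: DEQ

Answer: DEQ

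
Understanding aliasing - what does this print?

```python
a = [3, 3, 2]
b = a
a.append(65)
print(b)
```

Key concept: basic list aliasing.
Step by step:
`a = [3, 3, 2]` → a = [3, 3, 2]
`b = a` → b = [3, 3, 2] (same object as a)
`a.append(65)` → a = [3, 3, 2, 65] (same object as b); b = [3, 3, 2, 65] (same object as a)
`print(b)` → prints [3, 3, 2, 65]

Answer: [3, 3, 2, 65]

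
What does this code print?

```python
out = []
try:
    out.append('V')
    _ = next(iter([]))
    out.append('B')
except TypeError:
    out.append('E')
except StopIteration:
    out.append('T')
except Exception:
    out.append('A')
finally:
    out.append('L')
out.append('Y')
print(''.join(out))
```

Execution trace: 'V' (try body) → 'T' (except StopIteration) → 'L' (finally) → 'Y' (after the try/except). Output: VTLY

Answer: VTLY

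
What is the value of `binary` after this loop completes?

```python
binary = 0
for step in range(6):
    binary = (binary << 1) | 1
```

Build 6 consecutive 1-bits: 0b111111
`binary` takes the values: 0 → 1 → 3 → 7 → 15 → 31 → 63

Answer: 63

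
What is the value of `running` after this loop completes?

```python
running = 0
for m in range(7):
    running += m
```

Sum of 0 to 6 = 21
`running` takes the values: 0 → 1 → 3 → 6 → 10 → 15 → 21

Answer: 21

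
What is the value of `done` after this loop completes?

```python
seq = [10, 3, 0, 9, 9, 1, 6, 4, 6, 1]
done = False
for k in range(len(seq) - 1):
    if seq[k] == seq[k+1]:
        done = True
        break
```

Check consecutive duplicates in [10, 3, 0, 9, 9, 1, 6, 4, 6, 1]
`done` takes the values: False → True

Answer: True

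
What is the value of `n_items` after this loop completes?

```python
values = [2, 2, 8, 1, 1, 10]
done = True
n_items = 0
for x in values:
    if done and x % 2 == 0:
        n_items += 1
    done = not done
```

Count even values at even positions
`n_items` takes the values: 0 → 1 → 2

Answer: 2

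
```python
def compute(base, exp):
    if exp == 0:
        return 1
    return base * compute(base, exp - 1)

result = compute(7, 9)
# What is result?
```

compute(7, 9) = 7 * 7 * 7 * 7 * 7 * 7 * 7 * 7 * 7 = 40353607

Answer: 40353607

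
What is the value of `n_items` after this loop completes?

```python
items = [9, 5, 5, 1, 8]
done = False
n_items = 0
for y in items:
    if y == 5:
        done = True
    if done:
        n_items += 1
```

Count elements after first 5 in [9, 5, 5, 1, 8]
`n_items` takes the values: 0 → 1 → 2 → 3 → 4

Answer: 4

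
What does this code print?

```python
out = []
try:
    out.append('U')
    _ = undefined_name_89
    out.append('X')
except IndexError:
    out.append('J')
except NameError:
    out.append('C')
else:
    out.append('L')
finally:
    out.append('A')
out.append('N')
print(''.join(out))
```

Execution trace: 'U' (try body) → 'C' (except NameError) → 'A' (finally) → 'N' (after the try/except). Output: UCAN

Answer: UCAN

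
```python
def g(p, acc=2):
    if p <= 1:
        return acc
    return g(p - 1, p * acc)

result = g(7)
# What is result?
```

Accumulator trace (n, acc): (7, 2) -> (6, 14) -> (5, 84) -> (4, 420) -> (3, 1680) -> (2, 5040) -> (1, 10080) -> return 10080

Answer: 10080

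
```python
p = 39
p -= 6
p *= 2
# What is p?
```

Trace:
`p = 39` → p = 39
`p -= 6` → p = 33
`p *= 2` → p = 66
So p = 66

Answer: 66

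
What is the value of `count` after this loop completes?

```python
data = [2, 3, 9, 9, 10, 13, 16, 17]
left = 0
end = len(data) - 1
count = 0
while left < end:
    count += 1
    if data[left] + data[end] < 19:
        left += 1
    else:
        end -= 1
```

Steps to find pair summing to 19
`count` takes the values: 0 → 1 → 2 → 3 → 4 → 5 → 6 → 7

Answer: 7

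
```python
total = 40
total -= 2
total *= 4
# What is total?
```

Trace:
`total = 40` → total = 40
`total -= 2` → total = 38
`total *= 4` → total = 152
So total = 152

Answer: 152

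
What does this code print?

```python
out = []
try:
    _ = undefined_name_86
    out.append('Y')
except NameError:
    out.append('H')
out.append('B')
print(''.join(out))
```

Execution trace: 'H' (except NameError) → 'B' (after the try/except). Output: HB

Answer: HB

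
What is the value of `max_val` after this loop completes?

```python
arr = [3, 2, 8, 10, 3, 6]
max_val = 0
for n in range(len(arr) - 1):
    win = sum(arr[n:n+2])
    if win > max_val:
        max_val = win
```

Max sum of 2-element window in [3, 2, 8, 10, 3, 6]
`max_val` takes the values: 0 → 5 → 10 → 18

Answer: 18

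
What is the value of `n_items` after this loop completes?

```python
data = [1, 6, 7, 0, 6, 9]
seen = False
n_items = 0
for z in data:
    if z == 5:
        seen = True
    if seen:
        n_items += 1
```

Count elements after first 5 in [1, 6, 7, 0, 6, 9]
`n_items` takes the values: 0

Answer: 0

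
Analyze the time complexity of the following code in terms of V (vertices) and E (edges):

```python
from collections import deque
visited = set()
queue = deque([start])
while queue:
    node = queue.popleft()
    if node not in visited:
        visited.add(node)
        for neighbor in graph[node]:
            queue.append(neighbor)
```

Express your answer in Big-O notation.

This is Breadth-first search on a graph. Time complexity: O(V + E).

Answer: O(V + E)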